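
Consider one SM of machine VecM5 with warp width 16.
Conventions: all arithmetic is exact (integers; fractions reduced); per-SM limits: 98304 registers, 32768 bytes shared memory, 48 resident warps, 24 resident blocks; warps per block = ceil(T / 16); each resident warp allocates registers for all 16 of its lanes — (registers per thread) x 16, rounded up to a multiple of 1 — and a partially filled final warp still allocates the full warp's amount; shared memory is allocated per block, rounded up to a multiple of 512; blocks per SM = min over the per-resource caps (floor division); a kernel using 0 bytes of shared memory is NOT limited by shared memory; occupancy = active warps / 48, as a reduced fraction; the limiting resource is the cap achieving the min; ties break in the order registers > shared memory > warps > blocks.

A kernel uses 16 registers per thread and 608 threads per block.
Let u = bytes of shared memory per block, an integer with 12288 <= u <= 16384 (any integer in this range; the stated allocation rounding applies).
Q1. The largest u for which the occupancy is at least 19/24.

Answer: u = 16384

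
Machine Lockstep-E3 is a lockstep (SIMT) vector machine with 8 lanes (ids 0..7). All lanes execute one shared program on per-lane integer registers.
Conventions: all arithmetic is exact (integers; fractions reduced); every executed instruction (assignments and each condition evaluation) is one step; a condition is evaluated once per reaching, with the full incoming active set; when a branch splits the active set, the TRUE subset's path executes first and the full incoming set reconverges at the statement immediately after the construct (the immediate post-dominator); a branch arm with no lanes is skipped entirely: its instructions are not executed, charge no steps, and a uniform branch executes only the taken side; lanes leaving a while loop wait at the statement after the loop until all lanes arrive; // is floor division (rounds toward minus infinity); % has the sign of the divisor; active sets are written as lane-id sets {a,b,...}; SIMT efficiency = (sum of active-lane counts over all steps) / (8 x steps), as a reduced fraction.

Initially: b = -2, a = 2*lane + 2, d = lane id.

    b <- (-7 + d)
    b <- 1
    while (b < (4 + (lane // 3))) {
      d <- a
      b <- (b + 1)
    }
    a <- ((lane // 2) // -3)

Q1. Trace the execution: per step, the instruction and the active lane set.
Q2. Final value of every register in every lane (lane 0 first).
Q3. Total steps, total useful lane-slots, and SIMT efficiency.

step 0: b <- (-7 + d)                {0,1,2,3,4,5,6,7}
step 1: b <- 1                       {0,1,2,3,4,5,6,7}
step 2: eval (b < (4 + (lane // 3))) {0,1,2,3,4,5,6,7}
step 3: d <- a                       {0,1,2,3,4,5,6,7}
step 4: b <- (b + 1)                 {0,1,2,3,4,5,6,7}
step 5: eval (b < (4 + (lane // 3))) {0,1,2,3,4,5,6,7}
step 6: d <- a                       {0,1,2,3,4,5,6,7}
step 7: b <- (b + 1)                 {0,1,2,3,4,5,6,7}
step 8: eval (b < (4 + (lane // 3))) {0,1,2,3,4,5,6,7}
step 9: d <- a                       {0,1,2,3,4,5,6,7}
step 10: b <- (b + 1)                 {0,1,2,3,4,5,6,7}
step 11: eval (b < (4 + (lane // 3))) {0,1,2,3,4,5,6,7}
step 12: d <- a                       {3,4,5,6,7}
step 13: b <- (b + 1)                 {3,4,5,6,7}
step 14: eval (b < (4 + (lane // 3))) {3,4,5,6,7}
step 15: d <- a                       {6,7}
step 16: b <- (b + 1)                 {6,7}
step 17: eval (b < (4 + (lane // 3))) {6,7}
step 18: a <- ((lane // 2) // -3)     {0,1,2,3,4,5,6,7}

Answer: 19 steps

b: 4,4,4,5,5,5,6,6
a: 0,0,-1,-1,-1,-1,-1,-1
d: 2,4,6,8,10,12,14,16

steps = 19; useful = 125; efficiency = 125/152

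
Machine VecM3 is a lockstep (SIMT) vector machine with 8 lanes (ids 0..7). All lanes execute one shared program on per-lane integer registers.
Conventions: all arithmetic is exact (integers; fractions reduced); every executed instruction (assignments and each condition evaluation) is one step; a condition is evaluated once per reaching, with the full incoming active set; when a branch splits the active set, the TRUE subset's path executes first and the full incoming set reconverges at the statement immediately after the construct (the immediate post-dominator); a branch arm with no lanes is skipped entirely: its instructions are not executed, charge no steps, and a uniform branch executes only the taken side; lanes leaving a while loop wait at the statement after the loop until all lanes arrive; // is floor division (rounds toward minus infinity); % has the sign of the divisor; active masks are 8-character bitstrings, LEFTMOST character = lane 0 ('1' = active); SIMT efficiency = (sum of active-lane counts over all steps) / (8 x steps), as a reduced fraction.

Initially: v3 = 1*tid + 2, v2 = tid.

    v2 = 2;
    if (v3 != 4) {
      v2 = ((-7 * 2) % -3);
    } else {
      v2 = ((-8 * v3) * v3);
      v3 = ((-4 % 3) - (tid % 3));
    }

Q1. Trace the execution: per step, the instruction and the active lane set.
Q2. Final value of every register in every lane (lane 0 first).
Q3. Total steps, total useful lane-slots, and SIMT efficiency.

step 0: v2 <- 2                      11111111
step 1: eval (v3 != 4)               11111111
step 2: v2 <- ((-7 * 2) % -3)        11011111
step 3: v2 <- ((-8 * v3) * v3)       00100000
step 4: v3 <- ((-4 % 3) - (tid % 3)) 00100000

Answer: 5 steps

v3: 2,3,0,5,6,7,8,9
v2: -2,-2,-128,-2,-2,-2,-2,-2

steps = 5; useful = 25; efficiency = 25/40 = 5/8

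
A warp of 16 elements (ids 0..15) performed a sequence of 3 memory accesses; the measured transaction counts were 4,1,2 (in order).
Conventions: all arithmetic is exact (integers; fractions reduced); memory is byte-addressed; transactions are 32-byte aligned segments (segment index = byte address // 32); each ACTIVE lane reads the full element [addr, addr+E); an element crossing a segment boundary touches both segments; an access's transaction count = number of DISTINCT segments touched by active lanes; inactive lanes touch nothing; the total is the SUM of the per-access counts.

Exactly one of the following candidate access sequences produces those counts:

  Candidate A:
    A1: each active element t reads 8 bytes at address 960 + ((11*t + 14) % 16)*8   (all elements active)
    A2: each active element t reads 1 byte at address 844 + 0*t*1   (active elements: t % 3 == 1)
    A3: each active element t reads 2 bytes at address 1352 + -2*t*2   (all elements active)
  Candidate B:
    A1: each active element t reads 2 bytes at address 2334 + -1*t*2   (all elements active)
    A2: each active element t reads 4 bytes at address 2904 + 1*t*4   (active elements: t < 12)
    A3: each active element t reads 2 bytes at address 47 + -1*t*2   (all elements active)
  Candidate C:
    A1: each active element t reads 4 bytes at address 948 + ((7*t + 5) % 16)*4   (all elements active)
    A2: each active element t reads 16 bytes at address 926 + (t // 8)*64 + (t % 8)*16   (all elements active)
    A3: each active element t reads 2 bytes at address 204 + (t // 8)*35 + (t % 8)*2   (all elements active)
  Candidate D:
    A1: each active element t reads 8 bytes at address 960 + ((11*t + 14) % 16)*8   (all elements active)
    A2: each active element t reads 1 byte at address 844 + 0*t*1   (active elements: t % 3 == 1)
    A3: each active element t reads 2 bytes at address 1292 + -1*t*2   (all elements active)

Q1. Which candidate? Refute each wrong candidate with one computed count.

A: A3 gives 3 transactions, not 2
B: A1 gives 1 transaction, not 4
C: A1 gives 3 transactions, not 4
D: all counts match (4,1,2)

Answer: D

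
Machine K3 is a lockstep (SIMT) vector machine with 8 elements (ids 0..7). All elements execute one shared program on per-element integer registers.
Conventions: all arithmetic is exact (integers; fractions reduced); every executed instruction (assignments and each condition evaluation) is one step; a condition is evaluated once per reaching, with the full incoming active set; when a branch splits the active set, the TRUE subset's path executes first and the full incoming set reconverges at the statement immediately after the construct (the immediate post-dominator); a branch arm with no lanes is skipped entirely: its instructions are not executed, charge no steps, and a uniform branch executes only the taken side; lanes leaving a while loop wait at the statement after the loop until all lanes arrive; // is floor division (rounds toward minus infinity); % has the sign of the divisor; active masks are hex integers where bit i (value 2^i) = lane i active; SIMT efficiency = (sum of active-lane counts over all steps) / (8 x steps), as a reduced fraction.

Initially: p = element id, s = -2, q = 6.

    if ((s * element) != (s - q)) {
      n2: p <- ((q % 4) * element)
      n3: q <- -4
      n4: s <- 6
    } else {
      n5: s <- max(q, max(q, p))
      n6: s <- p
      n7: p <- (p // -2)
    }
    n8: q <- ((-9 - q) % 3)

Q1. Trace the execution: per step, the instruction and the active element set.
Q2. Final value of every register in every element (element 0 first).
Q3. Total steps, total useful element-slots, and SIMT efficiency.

step 0: eval ((s * element) != (s - q)) 0xff
step 1: p <- ((q % 4) * element)     0xef
step 2: q <- -4                      0xef
step 3: s <- 6                       0xef
step 4: s <- max(q, max(q, p))       0x10
step 5: s <- p                       0x10
step 6: p <- (p // -2)               0x10
step 7: q <- ((-9 - q) % 3)          0xff

Answer: 8 steps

p: 0,2,4,6,-2,10,12,14
s: 6,6,6,6,4,6,6,6
q: 1,1,1,1,0,1,1,1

steps = 8; useful = 40; efficiency = 40/64 = 5/8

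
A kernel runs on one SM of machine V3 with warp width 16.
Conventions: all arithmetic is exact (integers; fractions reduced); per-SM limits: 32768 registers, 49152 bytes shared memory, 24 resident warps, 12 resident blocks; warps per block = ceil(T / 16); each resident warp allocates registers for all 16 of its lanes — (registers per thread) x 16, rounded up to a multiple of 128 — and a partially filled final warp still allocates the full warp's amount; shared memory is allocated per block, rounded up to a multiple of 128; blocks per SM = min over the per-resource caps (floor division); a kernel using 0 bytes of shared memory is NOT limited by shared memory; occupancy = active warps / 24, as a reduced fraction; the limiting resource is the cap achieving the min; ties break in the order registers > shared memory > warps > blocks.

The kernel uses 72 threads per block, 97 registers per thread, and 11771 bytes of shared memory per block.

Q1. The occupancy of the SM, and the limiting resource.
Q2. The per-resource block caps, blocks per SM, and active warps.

Answer: occupancy 5/8, limited by registers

registers: 3 blocks
shared memory: 4 blocks
warps: 4 blocks
blocks: 12 blocks

Answer: 3 blocks, 15 active warps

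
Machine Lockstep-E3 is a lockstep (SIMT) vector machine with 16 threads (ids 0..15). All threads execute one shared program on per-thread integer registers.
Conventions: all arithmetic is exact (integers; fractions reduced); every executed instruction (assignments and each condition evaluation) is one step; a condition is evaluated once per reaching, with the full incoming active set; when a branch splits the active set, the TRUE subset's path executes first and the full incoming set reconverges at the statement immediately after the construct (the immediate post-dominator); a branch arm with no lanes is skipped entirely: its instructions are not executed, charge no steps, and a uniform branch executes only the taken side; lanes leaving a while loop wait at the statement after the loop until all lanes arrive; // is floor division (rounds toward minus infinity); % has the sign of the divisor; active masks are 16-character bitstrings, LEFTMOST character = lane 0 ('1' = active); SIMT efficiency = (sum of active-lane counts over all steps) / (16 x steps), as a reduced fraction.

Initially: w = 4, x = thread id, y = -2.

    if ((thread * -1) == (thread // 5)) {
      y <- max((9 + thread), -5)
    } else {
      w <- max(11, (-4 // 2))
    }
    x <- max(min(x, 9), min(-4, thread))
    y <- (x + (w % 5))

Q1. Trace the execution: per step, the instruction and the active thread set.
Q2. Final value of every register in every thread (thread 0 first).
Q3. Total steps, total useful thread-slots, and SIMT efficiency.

step 0: eval ((thread * -1) == (thread // 5)) 1111111111111111
step 1: y <- max((9 + thread), -5)   1000000000000000
step 2: w <- max(11, (-4 // 2))      0111111111111111
step 3: x <- max(min(x, 9), min(-4, thread)) 1111111111111111
step 4: y <- (x + (w % 5))           1111111111111111

Answer: 5 steps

w: 4,11,11,11,11,11,11,11,11,11,11,11,11,11,11,11
x: 0,1,2,3,4,5,6,7,8,9,9,9,9,9,9,9
y: 4,2,3,4,5,6,7,8,9,10,10,10,10,10,10,10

steps = 5; useful = 64; efficiency = 64/80 = 4/5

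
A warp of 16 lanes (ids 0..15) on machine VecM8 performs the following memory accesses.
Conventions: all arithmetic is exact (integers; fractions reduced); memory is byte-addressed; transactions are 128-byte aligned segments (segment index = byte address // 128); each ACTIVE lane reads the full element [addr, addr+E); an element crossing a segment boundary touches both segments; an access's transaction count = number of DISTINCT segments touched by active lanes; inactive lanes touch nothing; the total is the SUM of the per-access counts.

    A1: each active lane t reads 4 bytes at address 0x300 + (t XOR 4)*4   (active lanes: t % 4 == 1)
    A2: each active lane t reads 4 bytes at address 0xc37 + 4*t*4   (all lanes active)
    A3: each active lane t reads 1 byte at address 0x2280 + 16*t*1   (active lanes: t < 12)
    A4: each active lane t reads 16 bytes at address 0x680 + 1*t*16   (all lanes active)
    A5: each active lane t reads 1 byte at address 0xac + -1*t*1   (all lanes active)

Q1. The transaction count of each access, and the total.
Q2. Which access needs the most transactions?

A1: 1 transaction
A2: 3 transactions
A3: 2 transactions
A4: 2 transactions
A5: 1 transaction

Answer: 1,3,2,2,1; total 9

Answer: A2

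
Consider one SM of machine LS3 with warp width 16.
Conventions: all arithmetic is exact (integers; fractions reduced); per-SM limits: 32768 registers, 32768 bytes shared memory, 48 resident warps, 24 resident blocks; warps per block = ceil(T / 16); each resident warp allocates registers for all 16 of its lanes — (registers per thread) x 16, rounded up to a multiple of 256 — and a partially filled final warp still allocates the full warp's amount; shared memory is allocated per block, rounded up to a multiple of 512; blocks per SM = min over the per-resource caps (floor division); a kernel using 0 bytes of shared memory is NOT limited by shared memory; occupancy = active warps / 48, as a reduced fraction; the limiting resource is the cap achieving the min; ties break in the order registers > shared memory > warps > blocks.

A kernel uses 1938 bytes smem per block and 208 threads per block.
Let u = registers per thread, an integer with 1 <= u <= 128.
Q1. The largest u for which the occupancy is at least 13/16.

Answer: u = 48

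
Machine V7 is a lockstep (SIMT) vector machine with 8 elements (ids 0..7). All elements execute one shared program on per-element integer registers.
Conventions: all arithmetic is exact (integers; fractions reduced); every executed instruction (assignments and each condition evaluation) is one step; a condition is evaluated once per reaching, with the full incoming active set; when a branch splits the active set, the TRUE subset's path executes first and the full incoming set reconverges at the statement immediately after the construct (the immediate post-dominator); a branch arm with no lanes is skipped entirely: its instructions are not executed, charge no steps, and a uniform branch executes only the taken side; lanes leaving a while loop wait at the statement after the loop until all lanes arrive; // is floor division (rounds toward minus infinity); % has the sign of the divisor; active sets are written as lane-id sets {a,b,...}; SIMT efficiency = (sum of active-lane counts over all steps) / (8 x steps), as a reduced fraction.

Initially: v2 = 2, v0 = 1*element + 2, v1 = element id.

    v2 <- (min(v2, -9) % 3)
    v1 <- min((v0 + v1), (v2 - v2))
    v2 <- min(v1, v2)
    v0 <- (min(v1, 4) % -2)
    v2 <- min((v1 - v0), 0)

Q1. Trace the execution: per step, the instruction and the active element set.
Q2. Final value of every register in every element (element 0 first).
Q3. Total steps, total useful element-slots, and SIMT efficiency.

step 0: v2 <- (min(v2, -9) % 3)      {0,1,2,3,4,5,6,7}
step 1: v1 <- min((v0 + v1), (v2 - v2)) {0,1,2,3,4,5,6,7}
step 2: v2 <- min(v1, v2)            {0,1,2,3,4,5,6,7}
step 3: v0 <- (min(v1, 4) % -2)      {0,1,2,3,4,5,6,7}
step 4: v2 <- min((v1 - v0), 0)      {0,1,2,3,4,5,6,7}

Answer: 5 steps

v2: 0,0,0,0,0,0,0,0
v0: 0,0,0,0,0,0,0,0
v1: 0,0,0,0,0,0,0,0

steps = 5; useful = 40; efficiency = 40/40 = 1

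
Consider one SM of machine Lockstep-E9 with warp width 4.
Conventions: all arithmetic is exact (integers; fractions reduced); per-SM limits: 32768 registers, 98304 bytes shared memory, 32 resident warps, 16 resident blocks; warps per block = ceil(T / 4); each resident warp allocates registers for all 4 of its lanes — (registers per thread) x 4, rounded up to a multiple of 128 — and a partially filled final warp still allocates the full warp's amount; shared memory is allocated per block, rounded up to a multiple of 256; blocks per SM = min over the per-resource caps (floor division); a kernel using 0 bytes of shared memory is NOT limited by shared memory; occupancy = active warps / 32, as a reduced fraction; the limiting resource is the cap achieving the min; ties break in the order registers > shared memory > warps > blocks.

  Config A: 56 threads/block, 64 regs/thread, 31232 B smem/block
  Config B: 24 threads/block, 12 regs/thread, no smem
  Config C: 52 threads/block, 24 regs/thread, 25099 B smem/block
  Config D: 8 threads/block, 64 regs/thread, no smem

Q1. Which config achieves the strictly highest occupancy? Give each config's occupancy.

occupancies: A 7/8, B 15/16, C 13/16, D 1

Answer: D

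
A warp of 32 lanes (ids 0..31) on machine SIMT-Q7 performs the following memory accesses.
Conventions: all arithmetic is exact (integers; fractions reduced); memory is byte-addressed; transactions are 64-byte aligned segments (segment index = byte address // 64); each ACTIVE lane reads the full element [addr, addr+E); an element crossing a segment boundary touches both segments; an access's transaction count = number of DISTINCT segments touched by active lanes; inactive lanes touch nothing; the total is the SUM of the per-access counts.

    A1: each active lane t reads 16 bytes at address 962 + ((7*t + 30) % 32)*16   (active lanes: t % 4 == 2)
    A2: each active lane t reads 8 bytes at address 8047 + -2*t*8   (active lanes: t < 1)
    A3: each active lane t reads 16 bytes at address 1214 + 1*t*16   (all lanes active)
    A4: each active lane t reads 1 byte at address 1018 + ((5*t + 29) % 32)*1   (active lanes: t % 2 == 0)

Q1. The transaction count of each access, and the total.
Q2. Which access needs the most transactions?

A1: 8 transactions
A2: 1 transaction
A3: 9 transactions
A4: 2 transactions

Answer: 8,1,9,2; total 20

Answer: A3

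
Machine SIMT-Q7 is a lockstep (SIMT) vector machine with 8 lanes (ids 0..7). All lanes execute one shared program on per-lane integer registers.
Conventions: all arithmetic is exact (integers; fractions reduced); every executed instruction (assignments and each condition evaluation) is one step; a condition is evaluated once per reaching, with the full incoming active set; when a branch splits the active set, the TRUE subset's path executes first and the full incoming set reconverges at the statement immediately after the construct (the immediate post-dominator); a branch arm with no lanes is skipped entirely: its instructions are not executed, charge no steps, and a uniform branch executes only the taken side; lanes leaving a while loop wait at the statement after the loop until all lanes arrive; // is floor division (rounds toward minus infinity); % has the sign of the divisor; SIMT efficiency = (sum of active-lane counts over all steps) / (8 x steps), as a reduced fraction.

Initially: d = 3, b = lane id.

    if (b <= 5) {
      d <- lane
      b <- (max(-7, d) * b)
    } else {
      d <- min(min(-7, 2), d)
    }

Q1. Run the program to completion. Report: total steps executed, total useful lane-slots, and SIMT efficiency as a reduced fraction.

Answer: 4 steps, 22 useful, 11/16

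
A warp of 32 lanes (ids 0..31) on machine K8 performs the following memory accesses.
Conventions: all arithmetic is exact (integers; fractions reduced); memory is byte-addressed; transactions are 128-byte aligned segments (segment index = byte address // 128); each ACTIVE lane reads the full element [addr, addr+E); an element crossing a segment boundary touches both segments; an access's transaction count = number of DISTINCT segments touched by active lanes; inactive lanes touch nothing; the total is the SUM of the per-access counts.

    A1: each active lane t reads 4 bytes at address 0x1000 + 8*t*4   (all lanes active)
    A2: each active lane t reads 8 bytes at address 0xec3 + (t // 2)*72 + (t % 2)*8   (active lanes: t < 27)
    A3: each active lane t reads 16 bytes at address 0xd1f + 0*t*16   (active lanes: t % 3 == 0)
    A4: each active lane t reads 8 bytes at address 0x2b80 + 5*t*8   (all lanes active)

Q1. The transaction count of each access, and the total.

A1: 8 transactions
A2: 8 transactions
A3: 1 transaction
A4: 10 transactions

Answer: 8,8,1,10; total 27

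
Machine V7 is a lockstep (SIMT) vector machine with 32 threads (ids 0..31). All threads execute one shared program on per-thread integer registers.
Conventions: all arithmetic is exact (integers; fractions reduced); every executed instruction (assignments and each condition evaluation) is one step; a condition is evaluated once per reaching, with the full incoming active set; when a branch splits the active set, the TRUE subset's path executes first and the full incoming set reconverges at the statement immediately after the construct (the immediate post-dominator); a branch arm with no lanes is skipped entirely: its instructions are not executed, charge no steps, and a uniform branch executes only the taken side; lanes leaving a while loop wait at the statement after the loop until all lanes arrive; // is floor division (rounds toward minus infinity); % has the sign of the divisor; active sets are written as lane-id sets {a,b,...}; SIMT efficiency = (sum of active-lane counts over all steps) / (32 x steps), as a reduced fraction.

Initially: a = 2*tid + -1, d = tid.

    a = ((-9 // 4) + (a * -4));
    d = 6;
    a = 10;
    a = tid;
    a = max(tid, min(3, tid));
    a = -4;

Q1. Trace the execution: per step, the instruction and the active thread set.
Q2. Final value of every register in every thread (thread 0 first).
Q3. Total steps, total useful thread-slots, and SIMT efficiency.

step 0: a <- ((-9 // 4) + (a * -4))  {0,1,2,3,4,5,6,7,8,9,10,11,12,13,14,15,16,17,18,19,20,21,22,23,24,25,26,27,28,29,30,31}
step 1: d <- 6                       {0,1,2,3,4,5,6,7,8,9,10,11,12,13,14,15,16,17,18,19,20,21,22,23,24,25,26,27,28,29,30,31}
step 2: a <- 10                      {0,1,2,3,4,5,6,7,8,9,10,11,12,13,14,15,16,17,18,19,20,21,22,23,24,25,26,27,28,29,30,31}
step 3: a <- tid                     {0,1,2,3,4,5,6,7,8,9,10,11,12,13,14,15,16,17,18,19,20,21,22,23,24,25,26,27,28,29,30,31}
step 4: a <- max(tid, min(3, tid))   {0,1,2,3,4,5,6,7,8,9,10,11,12,13,14,15,16,17,18,19,20,21,22,23,24,25,26,27,28,29,30,31}
step 5: a <- -4                      {0,1,2,3,4,5,6,7,8,9,10,11,12,13,14,15,16,17,18,19,20,21,22,23,24,25,26,27,28,29,30,31}

Answer: 6 steps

a: -4,-4,-4,-4,-4,-4,-4,-4,-4,-4,-4,-4,-4,-4,-4,-4,-4,-4,-4,-4,-4,-4,-4,-4,-4,-4,-4,-4,-4,-4,-4,-4
d: 6,6,6,6,6,6,6,6,6,6,6,6,6,6,6,6,6,6,6,6,6,6,6,6,6,6,6,6,6,6,6,6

steps = 6; useful = 192; efficiency = 192/192 = 1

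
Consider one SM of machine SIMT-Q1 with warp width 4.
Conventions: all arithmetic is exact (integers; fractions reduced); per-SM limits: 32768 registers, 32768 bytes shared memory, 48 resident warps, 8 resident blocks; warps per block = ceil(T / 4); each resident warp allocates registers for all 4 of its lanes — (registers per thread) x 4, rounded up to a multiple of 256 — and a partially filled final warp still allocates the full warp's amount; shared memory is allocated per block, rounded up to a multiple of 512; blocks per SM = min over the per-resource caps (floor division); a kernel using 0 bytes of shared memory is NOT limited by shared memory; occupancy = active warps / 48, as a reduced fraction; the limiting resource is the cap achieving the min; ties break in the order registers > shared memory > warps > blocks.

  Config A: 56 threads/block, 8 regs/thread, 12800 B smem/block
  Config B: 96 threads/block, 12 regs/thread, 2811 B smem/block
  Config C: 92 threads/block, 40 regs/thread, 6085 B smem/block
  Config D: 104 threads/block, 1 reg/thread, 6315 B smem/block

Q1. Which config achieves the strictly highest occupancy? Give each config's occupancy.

occupancies: A 7/12, B 1, C 23/24, D 13/24

Answer: B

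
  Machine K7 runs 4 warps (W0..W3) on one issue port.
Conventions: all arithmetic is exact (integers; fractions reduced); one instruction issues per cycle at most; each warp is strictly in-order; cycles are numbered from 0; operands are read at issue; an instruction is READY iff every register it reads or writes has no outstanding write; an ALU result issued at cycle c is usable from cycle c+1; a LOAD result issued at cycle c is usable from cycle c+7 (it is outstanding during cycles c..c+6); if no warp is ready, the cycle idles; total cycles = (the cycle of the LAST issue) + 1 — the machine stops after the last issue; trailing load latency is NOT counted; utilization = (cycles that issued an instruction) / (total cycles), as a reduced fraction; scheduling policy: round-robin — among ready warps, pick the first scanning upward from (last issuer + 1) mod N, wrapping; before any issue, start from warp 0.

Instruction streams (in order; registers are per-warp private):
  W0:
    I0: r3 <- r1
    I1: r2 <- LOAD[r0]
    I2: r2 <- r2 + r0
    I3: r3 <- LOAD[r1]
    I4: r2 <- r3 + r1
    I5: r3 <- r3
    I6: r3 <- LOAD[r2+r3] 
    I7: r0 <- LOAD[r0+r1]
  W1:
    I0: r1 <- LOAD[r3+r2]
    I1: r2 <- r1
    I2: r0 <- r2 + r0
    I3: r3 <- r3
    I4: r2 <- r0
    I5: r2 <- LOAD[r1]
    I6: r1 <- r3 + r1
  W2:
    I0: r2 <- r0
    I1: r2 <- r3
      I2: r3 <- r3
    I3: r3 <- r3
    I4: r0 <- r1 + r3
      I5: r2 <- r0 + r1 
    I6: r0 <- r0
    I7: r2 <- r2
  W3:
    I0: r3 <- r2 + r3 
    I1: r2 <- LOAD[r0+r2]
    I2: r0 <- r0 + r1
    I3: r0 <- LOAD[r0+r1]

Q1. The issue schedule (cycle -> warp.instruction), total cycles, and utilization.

cycle 0: W0.I0
cycle 1: W1.I0
cycle 2: W2.I0
cycle 3: W3.I0
cycle 4: W0.I1
cycle 5: W2.I1
cycle 6: W3.I1
cycle 7: W2.I2
cycle 8: W3.I2
cycle 9: W1.I1
cycle 10: W2.I3
cycle 11: W3.I3
cycle 12: W0.I2
cycle 13: W1.I2
cycle 14: W2.I4
cycle 15: W0.I3
cycle 16: W1.I3
cycle 17: W2.I5
cycle 18: W1.I4
cycle 19: W2.I6
cycle 20: W1.I5
cycle 21: W2.I7
cycle 22: W0.I4
cycle 23: W1.I6
cycle 24: W0.I5
cycle 25: W0.I6
cycle 26: W0.I7

Answer: 27 cycles, utilization 1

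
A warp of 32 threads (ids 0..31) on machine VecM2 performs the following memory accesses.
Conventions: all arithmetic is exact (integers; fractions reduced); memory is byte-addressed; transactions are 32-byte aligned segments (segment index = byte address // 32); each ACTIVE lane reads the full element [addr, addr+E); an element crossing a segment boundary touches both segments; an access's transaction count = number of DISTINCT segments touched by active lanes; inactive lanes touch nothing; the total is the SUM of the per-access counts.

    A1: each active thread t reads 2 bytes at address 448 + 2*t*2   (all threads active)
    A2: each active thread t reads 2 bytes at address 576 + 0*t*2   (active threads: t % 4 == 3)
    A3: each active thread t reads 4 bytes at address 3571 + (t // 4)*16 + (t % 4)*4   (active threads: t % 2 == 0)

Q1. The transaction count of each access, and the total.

A1: 4 transactions
A2: 1 transaction
A3: 5 transactions

Answer: 4,1,5; total 10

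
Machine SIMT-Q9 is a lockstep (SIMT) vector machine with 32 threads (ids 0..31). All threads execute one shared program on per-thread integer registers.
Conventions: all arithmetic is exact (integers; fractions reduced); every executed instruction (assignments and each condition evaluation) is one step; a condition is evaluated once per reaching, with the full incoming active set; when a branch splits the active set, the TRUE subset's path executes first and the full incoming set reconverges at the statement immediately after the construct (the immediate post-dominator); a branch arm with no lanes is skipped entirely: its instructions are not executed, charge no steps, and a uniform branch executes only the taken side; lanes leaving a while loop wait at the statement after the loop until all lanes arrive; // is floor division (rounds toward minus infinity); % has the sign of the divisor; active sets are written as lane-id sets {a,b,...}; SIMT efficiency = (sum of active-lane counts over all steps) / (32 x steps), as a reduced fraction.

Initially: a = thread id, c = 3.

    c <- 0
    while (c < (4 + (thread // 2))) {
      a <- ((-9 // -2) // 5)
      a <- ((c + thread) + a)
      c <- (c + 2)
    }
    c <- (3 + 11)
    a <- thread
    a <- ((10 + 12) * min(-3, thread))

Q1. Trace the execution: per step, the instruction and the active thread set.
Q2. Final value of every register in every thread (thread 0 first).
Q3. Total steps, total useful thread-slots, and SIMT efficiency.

step 0: c <- 0                       {0,1,2,3,4,5,6,7,8,9,10,11,12,13,14,15,16,17,18,19,20,21,22,23,24,25,26,27,28,29,30,31}
step 1: eval (c < (4 + (thread // 2))) {0,1,2,3,4,5,6,7,8,9,10,11,12,13,14,15,16,17,18,19,20,21,22,23,24,25,26,27,28,29,30,31}
step 2: a <- ((-9 // -2) // 5)       {0,1,2,3,4,5,6,7,8,9,10,11,12,13,14,15,16,17,18,19,20,21,22,23,24,25,26,27,28,29,30,31}
step 3: a <- ((c + thread) + a)      {0,1,2,3,4,5,6,7,8,9,10,11,12,13,14,15,16,17,18,19,20,21,22,23,24,25,26,27,28,29,30,31}
step 4: c <- (c + 2)                 {0,1,2,3,4,5,6,7,8,9,10,11,12,13,14,15,16,17,18,19,20,21,22,23,24,25,26,27,28,29,30,31}
step 5: eval (c < (4 + (thread // 2))) {0,1,2,3,4,5,6,7,8,9,10,11,12,13,14,15,16,17,18,19,20,21,22,23,24,25,26,27,28,29,30,31}
step 6: a <- ((-9 // -2) // 5)       {0,1,2,3,4,5,6,7,8,9,10,11,12,13,14,15,16,17,18,19,20,21,22,23,24,25,26,27,28,29,30,31}
step 7: a <- ((c + thread) + a)      {0,1,2,3,4,5,6,7,8,9,10,11,12,13,14,15,16,17,18,19,20,21,22,23,24,25,26,27,28,29,30,31}
step 8: c <- (c + 2)                 {0,1,2,3,4,5,6,7,8,9,10,11,12,13,14,15,16,17,18,19,20,21,22,23,24,25,26,27,28,29,30,31}
step 9: eval (c < (4 + (thread // 2))) {0,1,2,3,4,5,6,7,8,9,10,11,12,13,14,15,16,17,18,19,20,21,22,23,24,25,26,27,28,29,30,31}
step 10: a <- ((-9 // -2) // 5)       {2,3,4,5,6,7,8,9,10,11,12,13,14,15,16,17,18,19,20,21,22,23,24,25,26,27,28,29,30,31}
step 11: a <- ((c + thread) + a)      {2,3,4,5,6,7,8,9,10,11,12,13,14,15,16,17,18,19,20,21,22,23,24,25,26,27,28,29,30,31}
step 12: c <- (c + 2)                 {2,3,4,5,6,7,8,9,10,11,12,13,14,15,16,17,18,19,20,21,22,23,24,25,26,27,28,29,30,31}
step 13: eval (c < (4 + (thread // 2))) {2,3,4,5,6,7,8,9,10,11,12,13,14,15,16,17,18,19,20,21,22,23,24,25,26,27,28,29,30,31}
step 14: a <- ((-9 // -2) // 5)       {6,7,8,9,10,11,12,13,14,15,16,17,18,19,20,21,22,23,24,25,26,27,28,29,30,31}
step 15: a <- ((c + thread) + a)      {6,7,8,9,10,11,12,13,14,15,16,17,18,19,20,21,22,23,24,25,26,27,28,29,30,31}
step 16: c <- (c + 2)                 {6,7,8,9,10,11,12,13,14,15,16,17,18,19,20,21,22,23,24,25,26,27,28,29,30,31}
step 17: eval (c < (4 + (thread // 2))) {6,7,8,9,10,11,12,13,14,15,16,17,18,19,20,21,22,23,24,25,26,27,28,29,30,31}
step 18: a <- ((-9 // -2) // 5)       {10,11,12,13,14,15,16,17,18,19,20,21,22,23,24,25,26,27,28,29,30,31}
step 19: a <- ((c + thread) + a)      {10,11,12,13,14,15,16,17,18,19,20,21,22,23,24,25,26,27,28,29,30,31}
step 20: c <- (c + 2)                 {10,11,12,13,14,15,16,17,18,19,20,21,22,23,24,25,26,27,28,29,30,31}
step 21: eval (c < (4 + (thread // 2))) {10,11,12,13,14,15,16,17,18,19,20,21,22,23,24,25,26,27,28,29,30,31}
step 22: a <- ((-9 // -2) // 5)       {14,15,16,17,18,19,20,21,22,23,24,25,26,27,28,29,30,31}
step 23: a <- ((c + thread) + a)      {14,15,16,17,18,19,20,21,22,23,24,25,26,27,28,29,30,31}
step 24: c <- (c + 2)                 {14,15,16,17,18,19,20,21,22,23,24,25,26,27,28,29,30,31}
step 25: eval (c < (4 + (thread // 2))) {14,15,16,17,18,19,20,21,22,23,24,25,26,27,28,29,30,31}
step 26: a <- ((-9 // -2) // 5)       {18,19,20,21,22,23,24,25,26,27,28,29,30,31}
step 27: a <- ((c + thread) + a)      {18,19,20,21,22,23,24,25,26,27,28,29,30,31}
step 28: c <- (c + 2)                 {18,19,20,21,22,23,24,25,26,27,28,29,30,31}
step 29: eval (c < (4 + (thread // 2))) {18,19,20,21,22,23,24,25,26,27,28,29,30,31}
step 30: a <- ((-9 // -2) // 5)       {22,23,24,25,26,27,28,29,30,31}
step 31: a <- ((c + thread) + a)      {22,23,24,25,26,27,28,29,30,31}
step 32: c <- (c + 2)                 {22,23,24,25,26,27,28,29,30,31}
step 33: eval (c < (4 + (thread // 2))) {22,23,24,25,26,27,28,29,30,31}
step 34: a <- ((-9 // -2) // 5)       {26,27,28,29,30,31}
step 35: a <- ((c + thread) + a)      {26,27,28,29,30,31}
step 36: c <- (c + 2)                 {26,27,28,29,30,31}
step 37: eval (c < (4 + (thread // 2))) {26,27,28,29,30,31}
step 38: a <- ((-9 // -2) // 5)       {30,31}
step 39: a <- ((c + thread) + a)      {30,31}
step 40: c <- (c + 2)                 {30,31}
step 41: eval (c < (4 + (thread // 2))) {30,31}
step 42: c <- (3 + 11)                {0,1,2,3,4,5,6,7,8,9,10,11,12,13,14,15,16,17,18,19,20,21,22,23,24,25,26,27,28,29,30,31}
step 43: a <- thread                  {0,1,2,3,4,5,6,7,8,9,10,11,12,13,14,15,16,17,18,19,20,21,22,23,24,25,26,27,28,29,30,31}
step 44: a <- ((10 + 12) * min(-3, thread)) {0,1,2,3,4,5,6,7,8,9,10,11,12,13,14,15,16,17,18,19,20,21,22,23,24,25,26,27,28,29,30,31}

Answer: 45 steps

a: -66,-66,-66,-66,-66,-66,-66,-66,-66,-66,-66,-66,-66,-66,-66,-66,-66,-66,-66,-66,-66,-66,-66,-66,-66,-66,-66,-66,-66,-66,-66,-66
c: 14,14,14,14,14,14,14,14,14,14,14,14,14,14,14,14,14,14,14,14,14,14,14,14,14,14,14,14,14,14,14,14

steps = 45; useful = 928; efficiency = 928/1440 = 29/45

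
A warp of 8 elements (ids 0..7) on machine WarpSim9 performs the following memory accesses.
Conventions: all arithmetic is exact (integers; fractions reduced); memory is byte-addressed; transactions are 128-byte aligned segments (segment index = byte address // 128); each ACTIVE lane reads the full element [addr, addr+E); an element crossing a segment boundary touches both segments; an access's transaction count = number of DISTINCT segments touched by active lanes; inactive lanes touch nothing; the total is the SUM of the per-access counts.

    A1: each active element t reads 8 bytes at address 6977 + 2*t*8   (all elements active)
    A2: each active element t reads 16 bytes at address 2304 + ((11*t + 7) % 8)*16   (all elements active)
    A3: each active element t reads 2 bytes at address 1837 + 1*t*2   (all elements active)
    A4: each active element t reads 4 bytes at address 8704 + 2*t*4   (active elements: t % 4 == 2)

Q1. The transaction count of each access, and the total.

A1: 2 transactions
A2: 1 transaction
A3: 1 transaction
A4: 1 transaction

Answer: 2,1,1,1; total 5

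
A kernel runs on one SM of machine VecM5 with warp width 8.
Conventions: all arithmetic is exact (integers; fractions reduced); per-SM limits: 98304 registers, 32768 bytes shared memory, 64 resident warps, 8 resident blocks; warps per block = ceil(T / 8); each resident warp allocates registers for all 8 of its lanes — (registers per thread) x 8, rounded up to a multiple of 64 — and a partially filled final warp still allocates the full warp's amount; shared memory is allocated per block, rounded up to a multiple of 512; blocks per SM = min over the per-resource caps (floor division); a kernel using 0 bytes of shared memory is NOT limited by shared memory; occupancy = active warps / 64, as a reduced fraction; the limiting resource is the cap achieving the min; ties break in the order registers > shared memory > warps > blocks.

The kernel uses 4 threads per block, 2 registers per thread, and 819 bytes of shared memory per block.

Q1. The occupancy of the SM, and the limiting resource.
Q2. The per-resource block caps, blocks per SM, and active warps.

Answer: occupancy 1/8, limited by blocks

registers: 1536 blocks
shared memory: 32 blocks
warps: 64 blocks
blocks: 8 blocks

Answer: 8 blocks, 8 active warps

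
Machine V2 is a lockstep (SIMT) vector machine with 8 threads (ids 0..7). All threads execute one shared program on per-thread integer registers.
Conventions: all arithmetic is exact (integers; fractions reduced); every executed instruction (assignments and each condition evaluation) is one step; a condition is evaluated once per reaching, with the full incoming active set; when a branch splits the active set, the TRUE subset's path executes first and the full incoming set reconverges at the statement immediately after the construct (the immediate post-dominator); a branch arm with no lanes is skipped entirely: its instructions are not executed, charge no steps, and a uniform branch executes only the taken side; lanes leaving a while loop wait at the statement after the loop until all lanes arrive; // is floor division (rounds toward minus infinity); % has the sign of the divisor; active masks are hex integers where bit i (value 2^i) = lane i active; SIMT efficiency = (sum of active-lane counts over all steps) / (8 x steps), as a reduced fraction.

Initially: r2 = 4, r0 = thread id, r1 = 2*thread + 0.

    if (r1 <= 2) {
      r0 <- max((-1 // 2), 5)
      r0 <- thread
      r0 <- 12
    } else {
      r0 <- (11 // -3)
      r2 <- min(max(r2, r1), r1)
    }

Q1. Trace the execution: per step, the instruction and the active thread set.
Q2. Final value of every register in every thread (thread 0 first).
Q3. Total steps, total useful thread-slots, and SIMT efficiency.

step 0: eval (r1 <= 2)               0xff
step 1: r0 <- max((-1 // 2), 5)      0x03
step 2: r0 <- thread                 0x03
step 3: r0 <- 12                     0x03
step 4: r0 <- (11 // -3)             0xfc
step 5: r2 <- min(max(r2, r1), r1)   0xfc

Answer: 6 steps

r2: 4,4,4,6,8,10,12,14
r0: 12,12,-4,-4,-4,-4,-4,-4
r1: 0,2,4,6,8,10,12,14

steps = 6; useful = 26; efficiency = 26/48 = 13/24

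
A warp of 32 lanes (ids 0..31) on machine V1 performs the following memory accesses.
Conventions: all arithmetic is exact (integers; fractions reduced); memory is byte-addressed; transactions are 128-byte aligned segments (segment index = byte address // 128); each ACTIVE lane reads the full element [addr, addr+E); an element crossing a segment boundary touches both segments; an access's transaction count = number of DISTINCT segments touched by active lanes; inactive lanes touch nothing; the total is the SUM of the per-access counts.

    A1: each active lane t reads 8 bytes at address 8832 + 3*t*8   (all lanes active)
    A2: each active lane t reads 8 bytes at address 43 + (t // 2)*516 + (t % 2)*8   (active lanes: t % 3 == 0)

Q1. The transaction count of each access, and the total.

A1: 6 transactions
A2: 11 transactions

Answer: 6,11; total 17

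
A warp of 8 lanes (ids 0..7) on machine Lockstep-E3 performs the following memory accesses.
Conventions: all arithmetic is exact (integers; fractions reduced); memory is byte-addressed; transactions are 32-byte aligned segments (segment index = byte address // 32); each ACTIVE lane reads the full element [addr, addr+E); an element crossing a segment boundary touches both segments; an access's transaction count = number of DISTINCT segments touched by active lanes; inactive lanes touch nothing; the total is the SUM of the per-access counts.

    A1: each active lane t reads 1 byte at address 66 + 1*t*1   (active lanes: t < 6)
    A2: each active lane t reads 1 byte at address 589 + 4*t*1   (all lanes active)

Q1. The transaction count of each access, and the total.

A1: 1 transaction
A2: 2 transactions

Answer: 1,2; total 3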